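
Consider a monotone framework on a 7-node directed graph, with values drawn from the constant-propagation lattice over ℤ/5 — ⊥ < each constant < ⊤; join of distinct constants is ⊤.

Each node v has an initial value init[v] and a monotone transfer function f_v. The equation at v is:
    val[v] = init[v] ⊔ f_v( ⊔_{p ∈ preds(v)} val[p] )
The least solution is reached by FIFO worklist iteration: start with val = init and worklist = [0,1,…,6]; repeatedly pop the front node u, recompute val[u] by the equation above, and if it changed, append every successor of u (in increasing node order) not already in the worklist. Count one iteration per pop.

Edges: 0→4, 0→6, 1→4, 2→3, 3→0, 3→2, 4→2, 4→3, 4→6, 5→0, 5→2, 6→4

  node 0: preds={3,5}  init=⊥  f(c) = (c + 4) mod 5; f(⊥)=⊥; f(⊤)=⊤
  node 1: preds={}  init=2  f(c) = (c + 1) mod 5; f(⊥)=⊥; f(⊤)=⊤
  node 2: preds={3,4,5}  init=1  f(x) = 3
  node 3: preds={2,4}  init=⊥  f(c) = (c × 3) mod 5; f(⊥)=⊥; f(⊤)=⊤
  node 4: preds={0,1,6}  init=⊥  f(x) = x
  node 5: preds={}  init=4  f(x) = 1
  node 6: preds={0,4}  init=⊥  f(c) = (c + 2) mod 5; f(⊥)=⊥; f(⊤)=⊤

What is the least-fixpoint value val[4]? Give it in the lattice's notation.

⊤

Iteration log — 12 steps:
  step 1. node 0  ⊔preds=4  new=3  old=⊥  +wl: 
  step 2. node 1  ⊔preds=⊥  new=2  stable
  step 3. node 2  ⊔preds=4  new=⊤  old=1  +wl: 
  step 4. node 3  ⊔preds=⊤  new=⊤  old=⊥  +wl: 0,2
  step 5. node 4  ⊔preds=⊤  new=⊤  old=⊥  +wl: 3
  step 6. node 5  ⊔preds=⊥  new=⊤  old=4  +wl: 
  step 7. node 6  ⊔preds=⊤  new=⊤  old=⊥  +wl: 4
  step 8. node 0  ⊔preds=⊤  new=⊤  old=3  +wl: 6
  step 9. node 2  ⊔preds=⊤  new=⊤  stable
  step 10. node 3  ⊔preds=⊤  new=⊤  stable
  step 11. node 4  ⊔preds=⊤  new=⊤  stable
  step 12. node 6  ⊔preds=⊤  new=⊤  stable

Least fixpoint reached:
  node 0: ⊤
  node 1: 2
  node 2: ⊤
  node 3: ⊤
  node 4: ⊤
  node 5: ⊤
  node 6: ⊤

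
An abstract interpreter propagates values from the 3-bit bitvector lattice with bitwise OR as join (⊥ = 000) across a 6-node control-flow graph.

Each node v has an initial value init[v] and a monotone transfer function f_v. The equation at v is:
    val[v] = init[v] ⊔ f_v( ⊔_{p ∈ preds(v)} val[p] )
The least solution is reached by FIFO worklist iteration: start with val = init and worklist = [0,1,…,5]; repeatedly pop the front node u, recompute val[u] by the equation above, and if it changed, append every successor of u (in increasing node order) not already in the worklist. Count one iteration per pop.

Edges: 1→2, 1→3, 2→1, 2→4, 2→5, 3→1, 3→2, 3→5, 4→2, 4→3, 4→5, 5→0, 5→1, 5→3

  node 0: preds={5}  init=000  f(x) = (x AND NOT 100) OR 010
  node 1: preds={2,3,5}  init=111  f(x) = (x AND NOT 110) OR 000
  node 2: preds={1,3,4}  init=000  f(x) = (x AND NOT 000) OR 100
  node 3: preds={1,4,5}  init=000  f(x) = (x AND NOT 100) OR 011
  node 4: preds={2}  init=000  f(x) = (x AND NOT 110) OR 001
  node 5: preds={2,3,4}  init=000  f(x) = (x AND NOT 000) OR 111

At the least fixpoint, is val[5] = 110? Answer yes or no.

no

Worklist (10 pops):
  #1 pop 0: in=000 → 010 (was 000); enqueue []
  #2 pop 1: in=000 → 111 (no change)
  #3 pop 2: in=111 → 111 (was 000); enqueue [1]
  #4 pop 3: in=111 → 011 (was 000); enqueue [2]
  #5 pop 4: in=111 → 001 (was 000); enqueue [3]
  #6 pop 5: in=111 → 111 (was 000); enqueue [0]
  #7 pop 1: in=111 → 111 (no change)
  #8 pop 2: in=111 → 111 (no change)
  #9 pop 3: in=111 → 011 (no change)
  #10 pop 0: in=111 → 011 (was 010); enqueue []

Fixpoint:
  val[0] = 011
  val[1] = 111
  val[2] = 111
  val[3] = 011
  val[4] = 001
  val[5] = 111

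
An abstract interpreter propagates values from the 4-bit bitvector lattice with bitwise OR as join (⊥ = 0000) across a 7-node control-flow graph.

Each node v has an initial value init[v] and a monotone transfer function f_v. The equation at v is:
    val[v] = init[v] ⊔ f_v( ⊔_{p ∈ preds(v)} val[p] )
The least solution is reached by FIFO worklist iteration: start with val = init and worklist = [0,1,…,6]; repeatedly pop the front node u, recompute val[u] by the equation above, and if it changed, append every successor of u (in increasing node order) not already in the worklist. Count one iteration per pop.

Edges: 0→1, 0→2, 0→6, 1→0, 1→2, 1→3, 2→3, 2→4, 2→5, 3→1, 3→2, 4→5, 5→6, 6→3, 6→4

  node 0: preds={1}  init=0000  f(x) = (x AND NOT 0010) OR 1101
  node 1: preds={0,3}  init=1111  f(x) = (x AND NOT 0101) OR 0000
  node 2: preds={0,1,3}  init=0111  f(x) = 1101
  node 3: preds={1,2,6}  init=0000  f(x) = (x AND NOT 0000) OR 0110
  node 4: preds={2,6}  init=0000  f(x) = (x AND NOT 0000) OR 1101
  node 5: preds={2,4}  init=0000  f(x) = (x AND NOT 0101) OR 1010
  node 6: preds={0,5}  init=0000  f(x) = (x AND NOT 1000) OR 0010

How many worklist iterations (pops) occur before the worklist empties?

Trace (11 dequeues):
  [1] u=0 | in 1111 | out 1101 | prev 0000 | push {}
  [2] u=1 | in 1101 | out 1111 | ==
  [3] u=2 | in 1111 | out 1111 | prev 0111 | push {}
  [4] u=3 | in 1111 | out 1111 | prev 0000 | push {1,2}
  [5] u=4 | in 1111 | out 1111 | prev 0000 | push {}
  [6] u=5 | in 1111 | out 1010 | prev 0000 | push {}
  [7] u=6 | in 1111 | out 0111 | prev 0000 | push {3,4}
  [8] u=1 | in 1111 | out 1111 | ==
  [9] u=2 | in 1111 | out 1111 | ==
  [10] u=3 | in 1111 | out 1111 | ==
  [11] u=4 | in 1111 | out 1111 | ==

Converged values:
  [0] 1101
  [1] 1111
  [2] 1111
  [3] 1111
  [4] 1111
  [5] 1010
  [6] 0111

11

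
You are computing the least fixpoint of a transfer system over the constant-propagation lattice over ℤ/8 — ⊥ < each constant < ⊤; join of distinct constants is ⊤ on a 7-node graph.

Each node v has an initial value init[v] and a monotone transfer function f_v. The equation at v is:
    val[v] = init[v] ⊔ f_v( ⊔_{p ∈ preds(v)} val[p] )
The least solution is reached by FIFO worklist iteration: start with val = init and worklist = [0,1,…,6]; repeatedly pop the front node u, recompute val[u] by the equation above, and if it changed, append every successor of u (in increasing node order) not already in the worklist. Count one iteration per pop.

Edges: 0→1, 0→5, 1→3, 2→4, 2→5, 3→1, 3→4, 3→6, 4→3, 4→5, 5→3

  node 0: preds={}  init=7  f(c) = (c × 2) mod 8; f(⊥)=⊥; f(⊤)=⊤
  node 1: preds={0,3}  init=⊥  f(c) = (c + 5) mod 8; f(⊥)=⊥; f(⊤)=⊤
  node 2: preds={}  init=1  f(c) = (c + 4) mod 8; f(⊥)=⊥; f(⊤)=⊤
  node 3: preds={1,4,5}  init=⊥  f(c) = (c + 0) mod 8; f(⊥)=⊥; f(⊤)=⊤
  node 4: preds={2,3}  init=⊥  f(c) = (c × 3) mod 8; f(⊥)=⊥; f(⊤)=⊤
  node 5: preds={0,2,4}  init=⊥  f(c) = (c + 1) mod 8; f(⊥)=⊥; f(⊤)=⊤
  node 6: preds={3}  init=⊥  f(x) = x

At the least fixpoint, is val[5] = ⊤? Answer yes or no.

yes

Worklist (12 pops):
  #1 pop 0: in=⊥ → 7 (no change)
  #2 pop 1: in=7 → 4 (was ⊥); enqueue []
  #3 pop 2: in=⊥ → 1 (no change)
  #4 pop 3: in=4 → 4 (was ⊥); enqueue [1]
  #5 pop 4: in=⊤ → ⊤ (was ⊥); enqueue [3]
  #6 pop 5: in=⊤ → ⊤ (was ⊥); enqueue []
  #7 pop 6: in=4 → 4 (was ⊥); enqueue []
  #8 pop 1: in=⊤ → ⊤ (was 4); enqueue []
  #9 pop 3: in=⊤ → ⊤ (was 4); enqueue [1,4,6]
  #10 pop 1: in=⊤ → ⊤ (no change)
  #11 pop 4: in=⊤ → ⊤ (no change)
  #12 pop 6: in=⊤ → ⊤ (was 4); enqueue []

Fixpoint:
  val[0] = 7
  val[1] = ⊤
  val[2] = 1
  val[3] = ⊤
  val[4] = ⊤
  val[5] = ⊤
  val[6] = ⊤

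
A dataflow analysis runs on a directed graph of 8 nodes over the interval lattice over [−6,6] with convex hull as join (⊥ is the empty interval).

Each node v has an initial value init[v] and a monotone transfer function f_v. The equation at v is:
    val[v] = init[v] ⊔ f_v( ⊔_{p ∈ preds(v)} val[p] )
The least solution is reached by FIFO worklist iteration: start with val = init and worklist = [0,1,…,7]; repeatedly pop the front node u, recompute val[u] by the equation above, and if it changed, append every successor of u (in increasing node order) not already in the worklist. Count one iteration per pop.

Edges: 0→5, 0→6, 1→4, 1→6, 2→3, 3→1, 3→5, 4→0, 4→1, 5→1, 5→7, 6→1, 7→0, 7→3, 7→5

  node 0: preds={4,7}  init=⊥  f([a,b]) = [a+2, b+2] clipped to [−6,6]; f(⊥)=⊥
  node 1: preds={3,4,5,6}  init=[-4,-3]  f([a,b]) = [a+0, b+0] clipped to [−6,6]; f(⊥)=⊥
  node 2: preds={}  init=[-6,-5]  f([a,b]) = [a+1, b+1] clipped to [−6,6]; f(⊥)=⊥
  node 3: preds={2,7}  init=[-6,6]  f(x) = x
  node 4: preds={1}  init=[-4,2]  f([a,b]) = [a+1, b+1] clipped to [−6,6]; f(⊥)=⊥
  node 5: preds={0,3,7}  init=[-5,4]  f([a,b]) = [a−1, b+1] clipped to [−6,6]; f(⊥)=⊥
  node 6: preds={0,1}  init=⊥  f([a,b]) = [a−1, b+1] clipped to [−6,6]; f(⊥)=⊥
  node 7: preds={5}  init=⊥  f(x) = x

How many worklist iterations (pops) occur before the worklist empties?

Trace (13 dequeues):
  [1] u=0 | in [-4,2] | out [-2,4] | prev ⊥ | push {}
  [2] u=1 | in [-6,6] | out [-6,6] | prev [-4,-3] | push {}
  [3] u=2 | in ⊥ | out [-6,-5] | ==
  [4] u=3 | in [-6,-5] | out [-6,6] | ==
  [5] u=4 | in [-6,6] | out [-5,6] | prev [-4,2] | push {0,1}
  [6] u=5 | in [-6,6] | out [-6,6] | prev [-5,4] | push {}
  [7] u=6 | in [-6,6] | out [-6,6] | prev ⊥ | push {}
  [8] u=7 | in [-6,6] | out [-6,6] | prev ⊥ | push {3,5}
  [9] u=0 | in [-6,6] | out [-4,6] | prev [-2,4] | push {6}
  [10] u=1 | in [-6,6] | out [-6,6] | ==
  [11] u=3 | in [-6,6] | out [-6,6] | ==
  [12] u=5 | in [-6,6] | out [-6,6] | ==
  [13] u=6 | in [-6,6] | out [-6,6] | ==

Converged values:
  [0] [-4,6]
  [1] [-6,6]
  [2] [-6,-5]
  [3] [-6,6]
  [4] [-5,6]
  [5] [-6,6]
  [6] [-6,6]
  [7] [-6,6]

13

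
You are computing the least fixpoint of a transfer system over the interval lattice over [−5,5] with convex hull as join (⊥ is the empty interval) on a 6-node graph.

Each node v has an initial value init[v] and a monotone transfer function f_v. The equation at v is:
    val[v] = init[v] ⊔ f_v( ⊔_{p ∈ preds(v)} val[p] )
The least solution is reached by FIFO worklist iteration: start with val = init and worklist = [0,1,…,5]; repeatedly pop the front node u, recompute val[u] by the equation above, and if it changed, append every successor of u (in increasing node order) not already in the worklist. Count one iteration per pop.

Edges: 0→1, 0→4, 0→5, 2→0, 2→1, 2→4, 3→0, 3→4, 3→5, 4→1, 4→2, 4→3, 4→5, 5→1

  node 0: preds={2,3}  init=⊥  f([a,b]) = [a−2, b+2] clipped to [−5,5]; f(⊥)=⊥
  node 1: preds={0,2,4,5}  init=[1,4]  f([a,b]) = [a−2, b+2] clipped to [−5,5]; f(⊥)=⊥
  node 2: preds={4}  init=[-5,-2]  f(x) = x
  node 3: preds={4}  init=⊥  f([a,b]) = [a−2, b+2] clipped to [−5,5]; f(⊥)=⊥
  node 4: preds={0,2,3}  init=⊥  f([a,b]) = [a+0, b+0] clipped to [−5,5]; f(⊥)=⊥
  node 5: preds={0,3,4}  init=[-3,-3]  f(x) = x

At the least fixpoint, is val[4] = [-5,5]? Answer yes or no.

yes

Worklist (26 pops):
  #1 pop 0: in=[-5,-2] → [-5,0] (was ⊥); enqueue []
  #2 pop 1: in=[-5,0] → [-5,4] (was [1,4]); enqueue []
  #3 pop 2: in=⊥ → [-5,-2] (no change)
  #4 pop 3: in=⊥ → ⊥ (no change)
  #5 pop 4: in=[-5,0] → [-5,0] (was ⊥); enqueue [1,2,3]
  #6 pop 5: in=[-5,0] → [-5,0] (was [-3,-3]); enqueue []
  #7 pop 1: in=[-5,0] → [-5,4] (no change)
  #8 pop 2: in=[-5,0] → [-5,0] (was [-5,-2]); enqueue [0,1,4]
  #9 pop 3: in=[-5,0] → [-5,2] (was ⊥); enqueue [5]
  #10 pop 0: in=[-5,2] → [-5,4] (was [-5,0]); enqueue []
  #11 pop 1: in=[-5,4] → [-5,5] (was [-5,4]); enqueue []
  #12 pop 4: in=[-5,4] → [-5,4] (was [-5,0]); enqueue [1,2,3]
  #13 pop 5: in=[-5,4] → [-5,4] (was [-5,0]); enqueue []
  #14 pop 1: in=[-5,4] → [-5,5] (no change)
  #15 pop 2: in=[-5,4] → [-5,4] (was [-5,0]); enqueue [0,1,4]
  #16 pop 3: in=[-5,4] → [-5,5] (was [-5,2]); enqueue [5]
  #17 pop 0: in=[-5,5] → [-5,5] (was [-5,4]); enqueue []
  #18 pop 1: in=[-5,5] → [-5,5] (no change)
  #19 pop 4: in=[-5,5] → [-5,5] (was [-5,4]); enqueue [1,2,3]
  #20 pop 5: in=[-5,5] → [-5,5] (was [-5,4]); enqueue []
  #21 pop 1: in=[-5,5] → [-5,5] (no change)
  #22 pop 2: in=[-5,5] → [-5,5] (was [-5,4]); enqueue [0,1,4]
  #23 pop 3: in=[-5,5] → [-5,5] (no change)
  #24 pop 0: in=[-5,5] → [-5,5] (no change)
  #25 pop 1: in=[-5,5] → [-5,5] (no change)
  #26 pop 4: in=[-5,5] → [-5,5] (no change)

Fixpoint:
  val[0] = [-5,5]
  val[1] = [-5,5]
  val[2] = [-5,5]
  val[3] = [-5,5]
  val[4] = [-5,5]
  val[5] = [-5,5]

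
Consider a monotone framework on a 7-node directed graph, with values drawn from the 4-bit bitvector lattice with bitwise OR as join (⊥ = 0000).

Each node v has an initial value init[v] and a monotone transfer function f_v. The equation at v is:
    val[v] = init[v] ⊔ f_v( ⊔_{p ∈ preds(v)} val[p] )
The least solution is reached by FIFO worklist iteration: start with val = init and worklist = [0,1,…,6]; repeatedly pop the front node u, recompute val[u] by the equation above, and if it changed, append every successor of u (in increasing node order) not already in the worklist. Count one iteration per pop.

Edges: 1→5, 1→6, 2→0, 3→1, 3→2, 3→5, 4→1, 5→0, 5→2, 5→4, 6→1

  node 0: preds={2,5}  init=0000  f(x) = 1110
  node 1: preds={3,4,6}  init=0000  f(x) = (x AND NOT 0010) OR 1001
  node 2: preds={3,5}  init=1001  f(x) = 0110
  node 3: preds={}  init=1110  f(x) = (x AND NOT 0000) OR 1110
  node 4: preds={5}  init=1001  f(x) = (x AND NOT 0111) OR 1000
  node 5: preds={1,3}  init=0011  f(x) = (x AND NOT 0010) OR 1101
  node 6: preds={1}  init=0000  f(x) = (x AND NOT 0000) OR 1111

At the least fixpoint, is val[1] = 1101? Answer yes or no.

yes

Iteration log — 11 steps:
  step 1. node 0  ⊔preds=1011  new=1110  old=0000  +wl: 
  step 2. node 1  ⊔preds=1111  new=1101  old=0000  +wl: 
  step 3. node 2  ⊔preds=1111  new=1111  old=1001  +wl: 0
  step 4. node 3  ⊔preds=0000  new=1110  stable
  step 5. node 4  ⊔preds=0011  new=1001  stable
  step 6. node 5  ⊔preds=1111  new=1111  old=0011  +wl: 2,4
  step 7. node 6  ⊔preds=1101  new=1111  old=0000  +wl: 1
  step 8. node 0  ⊔preds=1111  new=1110  stable
  step 9. node 2  ⊔preds=1111  new=1111  stable
  step 10. node 4  ⊔preds=1111  new=1001  stable
  step 11. node 1  ⊔preds=1111  new=1101  stable

Least fixpoint reached:
  node 0: 1110
  node 1: 1101
  node 2: 1111
  node 3: 1110
  node 4: 1001
  node 5: 1111
  node 6: 1111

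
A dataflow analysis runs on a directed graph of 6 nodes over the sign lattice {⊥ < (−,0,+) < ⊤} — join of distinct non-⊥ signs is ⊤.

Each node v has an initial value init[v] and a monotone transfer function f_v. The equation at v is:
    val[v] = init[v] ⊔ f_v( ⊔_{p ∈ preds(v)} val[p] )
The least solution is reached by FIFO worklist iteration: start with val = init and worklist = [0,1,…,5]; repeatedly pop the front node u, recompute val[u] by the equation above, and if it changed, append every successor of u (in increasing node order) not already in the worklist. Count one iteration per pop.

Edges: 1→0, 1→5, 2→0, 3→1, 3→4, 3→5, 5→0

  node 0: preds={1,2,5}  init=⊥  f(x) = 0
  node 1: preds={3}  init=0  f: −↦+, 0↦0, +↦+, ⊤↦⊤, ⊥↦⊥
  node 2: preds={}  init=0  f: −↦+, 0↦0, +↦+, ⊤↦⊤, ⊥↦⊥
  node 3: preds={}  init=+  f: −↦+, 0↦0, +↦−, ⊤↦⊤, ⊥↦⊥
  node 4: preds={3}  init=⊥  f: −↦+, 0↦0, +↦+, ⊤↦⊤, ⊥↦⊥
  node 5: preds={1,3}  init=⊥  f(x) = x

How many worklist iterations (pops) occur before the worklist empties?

7

Iteration log — 7 steps:
  step 1. node 0  ⊔preds=0  new=0  old=⊥  +wl: 
  step 2. node 1  ⊔preds=+  new=⊤  old=0  +wl: 0
  step 3. node 2  ⊔preds=⊥  new=0  stable
  step 4. node 3  ⊔preds=⊥  new=+  stable
  step 5. node 4  ⊔preds=+  new=+  old=⊥  +wl: 
  step 6. node 5  ⊔preds=⊤  new=⊤  old=⊥  +wl: 
  step 7. node 0  ⊔preds=⊤  new=0  stable

Least fixpoint reached:
  node 0: 0
  node 1: ⊤
  node 2: 0
  node 3: +
  node 4: +
  node 5: ⊤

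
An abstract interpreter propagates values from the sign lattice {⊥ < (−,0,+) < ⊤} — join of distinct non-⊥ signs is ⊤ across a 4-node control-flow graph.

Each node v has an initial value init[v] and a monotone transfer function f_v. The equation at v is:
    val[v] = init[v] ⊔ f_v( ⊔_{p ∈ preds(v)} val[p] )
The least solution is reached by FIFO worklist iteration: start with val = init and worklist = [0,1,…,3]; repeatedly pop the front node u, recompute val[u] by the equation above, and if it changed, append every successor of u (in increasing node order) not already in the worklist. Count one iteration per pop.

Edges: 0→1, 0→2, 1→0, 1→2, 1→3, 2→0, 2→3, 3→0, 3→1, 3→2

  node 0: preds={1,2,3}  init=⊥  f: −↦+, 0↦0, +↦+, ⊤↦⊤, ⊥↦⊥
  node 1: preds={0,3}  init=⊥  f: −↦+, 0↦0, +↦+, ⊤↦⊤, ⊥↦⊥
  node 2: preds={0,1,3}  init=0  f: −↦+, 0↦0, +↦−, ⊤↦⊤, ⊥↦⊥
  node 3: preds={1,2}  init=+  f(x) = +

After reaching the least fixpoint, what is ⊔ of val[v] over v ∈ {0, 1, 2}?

Worklist (5 pops):
  #1 pop 0: in=⊤ → ⊤ (was ⊥); enqueue []
  #2 pop 1: in=⊤ → ⊤ (was ⊥); enqueue [0]
  #3 pop 2: in=⊤ → ⊤ (was 0); enqueue []
  #4 pop 3: in=⊤ → + (no change)
  #5 pop 0: in=⊤ → ⊤ (no change)

Fixpoint:
  val[0] = ⊤
  val[1] = ⊤
  val[2] = ⊤
  val[3] = +

⊤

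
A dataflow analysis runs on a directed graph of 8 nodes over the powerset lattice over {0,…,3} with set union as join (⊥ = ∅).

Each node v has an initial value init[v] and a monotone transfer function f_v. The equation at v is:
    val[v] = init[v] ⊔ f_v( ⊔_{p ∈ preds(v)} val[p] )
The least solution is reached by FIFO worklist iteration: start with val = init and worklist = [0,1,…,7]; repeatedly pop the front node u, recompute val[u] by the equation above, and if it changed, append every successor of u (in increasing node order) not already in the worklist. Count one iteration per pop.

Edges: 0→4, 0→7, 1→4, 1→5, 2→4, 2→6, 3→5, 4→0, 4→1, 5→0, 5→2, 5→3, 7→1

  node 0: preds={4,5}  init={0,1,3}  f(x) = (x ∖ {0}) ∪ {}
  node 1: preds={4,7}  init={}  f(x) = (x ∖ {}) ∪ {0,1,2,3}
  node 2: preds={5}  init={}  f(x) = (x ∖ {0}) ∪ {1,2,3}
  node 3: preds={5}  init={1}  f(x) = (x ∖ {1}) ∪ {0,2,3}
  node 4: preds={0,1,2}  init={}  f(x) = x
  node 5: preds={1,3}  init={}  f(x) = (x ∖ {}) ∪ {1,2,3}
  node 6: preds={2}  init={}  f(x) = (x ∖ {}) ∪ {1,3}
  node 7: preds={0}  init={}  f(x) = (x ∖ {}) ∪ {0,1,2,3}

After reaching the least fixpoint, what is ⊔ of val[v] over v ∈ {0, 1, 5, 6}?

Iteration log — 14 steps:
  step 1. node 0  ⊔preds={}  new={0,1,3}  stable
  step 2. node 1  ⊔preds={}  new={0,1,2,3}  old={}  +wl: 
  step 3. node 2  ⊔preds={}  new={1,2,3}  old={}  +wl: 
  step 4. node 3  ⊔preds={}  new={0,1,2,3}  old={1}  +wl: 
  step 5. node 4  ⊔preds={0,1,2,3}  new={0,1,2,3}  old={}  +wl: 0,1
  step 6. node 5  ⊔preds={0,1,2,3}  new={0,1,2,3}  old={}  +wl: 2,3
  step 7. node 6  ⊔preds={1,2,3}  new={1,2,3}  old={}  +wl: 
  step 8. node 7  ⊔preds={0,1,3}  new={0,1,2,3}  old={}  +wl: 
  step 9. node 0  ⊔preds={0,1,2,3}  new={0,1,2,3}  old={0,1,3}  +wl: 4,7
  step 10. node 1  ⊔preds={0,1,2,3}  new={0,1,2,3}  stable
  step 11. node 2  ⊔preds={0,1,2,3}  new={1,2,3}  stable
  step 12. node 3  ⊔preds={0,1,2,3}  new={0,1,2,3}  stable
  step 13. node 4  ⊔preds={0,1,2,3}  new={0,1,2,3}  stable
  step 14. node 7  ⊔preds={0,1,2,3}  new={0,1,2,3}  stable

Least fixpoint reached:
  node 0: {0,1,2,3}
  node 1: {0,1,2,3}
  node 2: {1,2,3}
  node 3: {0,1,2,3}
  node 4: {0,1,2,3}
  node 5: {0,1,2,3}
  node 6: {1,2,3}
  node 7: {0,1,2,3}

{0,1,2,3}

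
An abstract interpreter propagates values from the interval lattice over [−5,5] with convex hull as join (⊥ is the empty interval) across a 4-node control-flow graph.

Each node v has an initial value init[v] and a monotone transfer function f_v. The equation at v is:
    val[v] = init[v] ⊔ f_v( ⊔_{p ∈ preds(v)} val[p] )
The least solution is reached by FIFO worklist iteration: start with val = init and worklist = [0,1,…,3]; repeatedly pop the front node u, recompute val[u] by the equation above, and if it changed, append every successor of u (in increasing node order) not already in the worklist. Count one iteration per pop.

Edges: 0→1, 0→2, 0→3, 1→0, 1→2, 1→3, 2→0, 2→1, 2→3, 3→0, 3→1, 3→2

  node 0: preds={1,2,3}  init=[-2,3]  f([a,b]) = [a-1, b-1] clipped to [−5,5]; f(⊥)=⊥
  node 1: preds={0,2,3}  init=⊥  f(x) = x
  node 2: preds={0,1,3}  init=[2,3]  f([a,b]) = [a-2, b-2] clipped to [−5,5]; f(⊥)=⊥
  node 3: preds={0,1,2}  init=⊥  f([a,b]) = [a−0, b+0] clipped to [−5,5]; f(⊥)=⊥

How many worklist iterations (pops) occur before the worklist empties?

11

Worklist (11 pops):
  #1 pop 0: in=[2,3] → [-2,3] (no change)
  #2 pop 1: in=[-2,3] → [-2,3] (was ⊥); enqueue [0]
  #3 pop 2: in=[-2,3] → [-4,3] (was [2,3]); enqueue [1]
  #4 pop 3: in=[-4,3] → [-4,3] (was ⊥); enqueue [2]
  #5 pop 0: in=[-4,3] → [-5,3] (was [-2,3]); enqueue [3]
  #6 pop 1: in=[-5,3] → [-5,3] (was [-2,3]); enqueue [0]
  #7 pop 2: in=[-5,3] → [-5,3] (was [-4,3]); enqueue [1]
  #8 pop 3: in=[-5,3] → [-5,3] (was [-4,3]); enqueue [2]
  #9 pop 0: in=[-5,3] → [-5,3] (no change)
  #10 pop 1: in=[-5,3] → [-5,3] (no change)
  #11 pop 2: in=[-5,3] → [-5,3] (no change)

Fixpoint:
  val[0] = [-5,3]
  val[1] = [-5,3]
  val[2] = [-5,3]
  val[3] = [-5,3]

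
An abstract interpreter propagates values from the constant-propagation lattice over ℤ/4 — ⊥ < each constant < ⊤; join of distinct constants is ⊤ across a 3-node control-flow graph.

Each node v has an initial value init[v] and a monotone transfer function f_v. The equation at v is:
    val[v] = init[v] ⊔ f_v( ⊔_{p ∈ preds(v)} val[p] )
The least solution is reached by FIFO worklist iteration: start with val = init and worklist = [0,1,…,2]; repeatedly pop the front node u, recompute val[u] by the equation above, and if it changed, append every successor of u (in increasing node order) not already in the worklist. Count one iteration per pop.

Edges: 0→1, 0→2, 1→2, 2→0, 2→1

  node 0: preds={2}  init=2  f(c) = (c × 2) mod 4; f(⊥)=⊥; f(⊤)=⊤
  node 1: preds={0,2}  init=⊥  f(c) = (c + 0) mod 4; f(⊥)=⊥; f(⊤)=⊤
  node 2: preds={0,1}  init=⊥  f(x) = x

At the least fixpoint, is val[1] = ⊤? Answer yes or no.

yes

Trace (8 dequeues):
  [1] u=0 | in ⊥ | out 2 | ==
  [2] u=1 | in 2 | out 2 | prev ⊥ | push {}
  [3] u=2 | in 2 | out 2 | prev ⊥ | push {0,1}
  [4] u=0 | in 2 | out ⊤ | prev 2 | push {2}
  [5] u=1 | in ⊤ | out ⊤ | prev 2 | push {}
  [6] u=2 | in ⊤ | out ⊤ | prev 2 | push {0,1}
  [7] u=0 | in ⊤ | out ⊤ | ==
  [8] u=1 | in ⊤ | out ⊤ | ==

Converged values:
  [0] ⊤
  [1] ⊤
  [2] ⊤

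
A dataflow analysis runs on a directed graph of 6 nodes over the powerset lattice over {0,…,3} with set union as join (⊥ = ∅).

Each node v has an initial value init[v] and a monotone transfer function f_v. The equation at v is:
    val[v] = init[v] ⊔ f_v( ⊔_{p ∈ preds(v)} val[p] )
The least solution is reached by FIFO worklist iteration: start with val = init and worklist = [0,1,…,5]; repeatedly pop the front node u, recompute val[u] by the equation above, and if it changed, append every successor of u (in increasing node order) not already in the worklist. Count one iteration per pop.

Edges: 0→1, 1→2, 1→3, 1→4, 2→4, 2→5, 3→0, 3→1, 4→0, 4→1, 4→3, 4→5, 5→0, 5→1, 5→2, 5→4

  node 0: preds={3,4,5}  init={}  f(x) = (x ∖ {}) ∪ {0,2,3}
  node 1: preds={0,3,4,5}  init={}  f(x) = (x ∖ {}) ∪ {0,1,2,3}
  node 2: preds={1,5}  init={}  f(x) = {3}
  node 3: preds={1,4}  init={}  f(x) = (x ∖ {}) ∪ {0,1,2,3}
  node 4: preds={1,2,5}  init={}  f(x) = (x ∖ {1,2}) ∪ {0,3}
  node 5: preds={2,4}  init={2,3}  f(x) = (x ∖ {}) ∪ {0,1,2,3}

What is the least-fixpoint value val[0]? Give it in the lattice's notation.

{0,1,2,3}

Trace (11 dequeues):
  [1] u=0 | in {2,3} | out {0,2,3} | prev {} | push {}
  [2] u=1 | in {0,2,3} | out {0,1,2,3} | prev {} | push {}
  [3] u=2 | in {0,1,2,3} | out {3} | prev {} | push {}
  [4] u=3 | in {0,1,2,3} | out {0,1,2,3} | prev {} | push {0,1}
  [5] u=4 | in {0,1,2,3} | out {0,3} | prev {} | push {3}
  [6] u=5 | in {0,3} | out {0,1,2,3} | prev {2,3} | push {2,4}
  [7] u=0 | in {0,1,2,3} | out {0,1,2,3} | prev {0,2,3} | push {}
  [8] u=1 | in {0,1,2,3} | out {0,1,2,3} | ==
  [9] u=3 | in {0,1,2,3} | out {0,1,2,3} | ==
  [10] u=2 | in {0,1,2,3} | out {3} | ==
  [11] u=4 | in {0,1,2,3} | out {0,3} | ==

Converged values:
  [0] {0,1,2,3}
  [1] {0,1,2,3}
  [2] {3}
  [3] {0,1,2,3}
  [4] {0,3}
  [5] {0,1,2,3}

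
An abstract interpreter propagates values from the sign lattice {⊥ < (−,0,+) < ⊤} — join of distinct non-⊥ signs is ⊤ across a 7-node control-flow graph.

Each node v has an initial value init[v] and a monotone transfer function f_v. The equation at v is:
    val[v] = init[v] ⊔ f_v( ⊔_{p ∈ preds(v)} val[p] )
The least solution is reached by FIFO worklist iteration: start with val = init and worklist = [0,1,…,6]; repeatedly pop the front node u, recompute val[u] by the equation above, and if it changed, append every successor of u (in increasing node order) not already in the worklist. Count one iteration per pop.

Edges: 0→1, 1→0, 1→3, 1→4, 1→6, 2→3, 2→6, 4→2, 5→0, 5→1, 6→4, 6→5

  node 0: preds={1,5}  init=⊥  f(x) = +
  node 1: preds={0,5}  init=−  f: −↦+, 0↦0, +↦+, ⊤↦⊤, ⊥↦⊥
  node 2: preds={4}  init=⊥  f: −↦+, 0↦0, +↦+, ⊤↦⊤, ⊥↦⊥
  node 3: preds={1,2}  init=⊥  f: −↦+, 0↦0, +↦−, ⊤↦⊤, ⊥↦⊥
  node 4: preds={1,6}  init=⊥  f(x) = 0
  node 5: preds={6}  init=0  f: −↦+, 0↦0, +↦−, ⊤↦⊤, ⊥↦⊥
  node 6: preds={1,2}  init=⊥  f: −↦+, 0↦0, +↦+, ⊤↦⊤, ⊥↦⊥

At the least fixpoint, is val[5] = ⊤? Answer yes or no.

yes

Trace (15 dequeues):
  [1] u=0 | in ⊤ | out + | prev ⊥ | push {}
  [2] u=1 | in ⊤ | out ⊤ | prev − | push {0}
  [3] u=2 | in ⊥ | out ⊥ | ==
  [4] u=3 | in ⊤ | out ⊤ | prev ⊥ | push {}
  [5] u=4 | in ⊤ | out 0 | prev ⊥ | push {2}
  [6] u=5 | in ⊥ | out 0 | ==
  [7] u=6 | in ⊤ | out ⊤ | prev ⊥ | push {4,5}
  [8] u=0 | in ⊤ | out + | ==
  [9] u=2 | in 0 | out 0 | prev ⊥ | push {3,6}
  [10] u=4 | in ⊤ | out 0 | ==
  [11] u=5 | in ⊤ | out ⊤ | prev 0 | push {0,1}
  [12] u=3 | in ⊤ | out ⊤ | ==
  [13] u=6 | in ⊤ | out ⊤ | ==
  [14] u=0 | in ⊤ | out + | ==
  [15] u=1 | in ⊤ | out ⊤ | ==

Converged values:
  [0] +
  [1] ⊤
  [2] 0
  [3] ⊤
  [4] 0
  [5] ⊤
  [6] ⊤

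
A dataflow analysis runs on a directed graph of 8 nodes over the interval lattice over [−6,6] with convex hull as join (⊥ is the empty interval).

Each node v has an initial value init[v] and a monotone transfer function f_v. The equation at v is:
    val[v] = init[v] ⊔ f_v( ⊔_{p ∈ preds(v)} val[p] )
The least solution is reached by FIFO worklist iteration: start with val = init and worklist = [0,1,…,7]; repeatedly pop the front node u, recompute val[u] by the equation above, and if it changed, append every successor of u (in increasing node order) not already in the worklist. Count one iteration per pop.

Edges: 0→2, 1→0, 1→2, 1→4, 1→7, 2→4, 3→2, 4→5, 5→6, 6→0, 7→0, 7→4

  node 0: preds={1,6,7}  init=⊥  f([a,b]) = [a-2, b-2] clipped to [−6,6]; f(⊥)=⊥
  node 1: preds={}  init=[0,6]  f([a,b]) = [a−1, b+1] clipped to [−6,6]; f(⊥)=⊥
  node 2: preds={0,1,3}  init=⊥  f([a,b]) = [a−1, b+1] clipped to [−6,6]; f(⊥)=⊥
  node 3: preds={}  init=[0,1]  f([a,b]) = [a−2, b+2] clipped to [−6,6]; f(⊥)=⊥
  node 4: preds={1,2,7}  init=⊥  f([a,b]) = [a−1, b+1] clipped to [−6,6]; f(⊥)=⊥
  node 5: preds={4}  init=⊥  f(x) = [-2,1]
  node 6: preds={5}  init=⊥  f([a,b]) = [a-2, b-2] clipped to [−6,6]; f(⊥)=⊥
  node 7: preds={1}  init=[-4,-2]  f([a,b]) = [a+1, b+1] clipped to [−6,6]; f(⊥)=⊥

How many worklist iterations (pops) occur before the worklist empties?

Worklist (10 pops):
  #1 pop 0: in=[-4,6] → [-6,4] (was ⊥); enqueue []
  #2 pop 1: in=⊥ → [0,6] (no change)
  #3 pop 2: in=[-6,6] → [-6,6] (was ⊥); enqueue []
  #4 pop 3: in=⊥ → [0,1] (no change)
  #5 pop 4: in=[-6,6] → [-6,6] (was ⊥); enqueue []
  #6 pop 5: in=[-6,6] → [-2,1] (was ⊥); enqueue []
  #7 pop 6: in=[-2,1] → [-4,-1] (was ⊥); enqueue [0]
  #8 pop 7: in=[0,6] → [-4,6] (was [-4,-2]); enqueue [4]
  #9 pop 0: in=[-4,6] → [-6,4] (no change)
  #10 pop 4: in=[-6,6] → [-6,6] (no change)

Fixpoint:
  val[0] = [-6,4]
  val[1] = [0,6]
  val[2] = [-6,6]
  val[3] = [0,1]
  val[4] = [-6,6]
  val[5] = [-2,1]
  val[6] = [-4,-1]
  val[7] = [-4,6]

10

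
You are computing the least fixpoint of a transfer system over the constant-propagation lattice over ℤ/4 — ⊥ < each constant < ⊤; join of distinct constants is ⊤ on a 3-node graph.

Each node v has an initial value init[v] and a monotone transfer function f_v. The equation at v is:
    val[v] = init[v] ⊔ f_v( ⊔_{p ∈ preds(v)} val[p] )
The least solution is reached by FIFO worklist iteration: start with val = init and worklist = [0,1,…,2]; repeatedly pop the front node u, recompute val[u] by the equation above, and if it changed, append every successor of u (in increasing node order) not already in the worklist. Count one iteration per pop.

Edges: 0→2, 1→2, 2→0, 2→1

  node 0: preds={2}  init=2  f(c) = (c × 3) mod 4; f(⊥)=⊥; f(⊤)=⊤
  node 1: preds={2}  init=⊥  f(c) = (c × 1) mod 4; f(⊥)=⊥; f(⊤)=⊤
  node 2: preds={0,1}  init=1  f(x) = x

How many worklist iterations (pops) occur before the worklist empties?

6

Iteration log — 6 steps:
  step 1. node 0  ⊔preds=1  new=⊤  old=2  +wl: 
  step 2. node 1  ⊔preds=1  new=1  old=⊥  +wl: 
  step 3. node 2  ⊔preds=⊤  new=⊤  old=1  +wl: 0,1
  step 4. node 0  ⊔preds=⊤  new=⊤  stable
  step 5. node 1  ⊔preds=⊤  new=⊤  old=1  +wl: 2
  step 6. node 2  ⊔preds=⊤  new=⊤  stable

Least fixpoint reached:
  node 0: ⊤
  node 1: ⊤
  node 2: ⊤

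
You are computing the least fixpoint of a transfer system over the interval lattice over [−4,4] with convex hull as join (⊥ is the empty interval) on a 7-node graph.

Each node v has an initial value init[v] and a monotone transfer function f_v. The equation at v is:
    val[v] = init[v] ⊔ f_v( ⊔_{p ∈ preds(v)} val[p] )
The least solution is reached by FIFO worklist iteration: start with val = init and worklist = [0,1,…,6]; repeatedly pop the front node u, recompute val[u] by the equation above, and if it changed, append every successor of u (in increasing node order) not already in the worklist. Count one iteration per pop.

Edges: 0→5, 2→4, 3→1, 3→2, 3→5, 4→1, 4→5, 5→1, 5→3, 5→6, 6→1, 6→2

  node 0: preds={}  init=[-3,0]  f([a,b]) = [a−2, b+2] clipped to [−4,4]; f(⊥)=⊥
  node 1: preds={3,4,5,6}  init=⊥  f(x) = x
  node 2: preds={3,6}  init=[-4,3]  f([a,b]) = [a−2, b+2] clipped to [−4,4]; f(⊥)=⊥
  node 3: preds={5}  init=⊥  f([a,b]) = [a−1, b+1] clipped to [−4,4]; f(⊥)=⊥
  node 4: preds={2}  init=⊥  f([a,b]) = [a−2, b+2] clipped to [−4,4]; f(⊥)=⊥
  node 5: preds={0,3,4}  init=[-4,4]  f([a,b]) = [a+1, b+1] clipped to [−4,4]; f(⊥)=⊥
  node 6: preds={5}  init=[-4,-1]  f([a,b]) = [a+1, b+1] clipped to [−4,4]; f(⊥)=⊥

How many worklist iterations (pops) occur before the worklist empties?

Worklist (10 pops):
  #1 pop 0: in=⊥ → [-3,0] (no change)
  #2 pop 1: in=[-4,4] → [-4,4] (was ⊥); enqueue []
  #3 pop 2: in=[-4,-1] → [-4,3] (no change)
  #4 pop 3: in=[-4,4] → [-4,4] (was ⊥); enqueue [1,2]
  #5 pop 4: in=[-4,3] → [-4,4] (was ⊥); enqueue []
  #6 pop 5: in=[-4,4] → [-4,4] (no change)
  #7 pop 6: in=[-4,4] → [-4,4] (was [-4,-1]); enqueue []
  #8 pop 1: in=[-4,4] → [-4,4] (no change)
  #9 pop 2: in=[-4,4] → [-4,4] (was [-4,3]); enqueue [4]
  #10 pop 4: in=[-4,4] → [-4,4] (no change)

Fixpoint:
  val[0] = [-3,0]
  val[1] = [-4,4]
  val[2] = [-4,4]
  val[3] = [-4,4]
  val[4] = [-4,4]
  val[5] = [-4,4]
  val[6] = [-4,4]

10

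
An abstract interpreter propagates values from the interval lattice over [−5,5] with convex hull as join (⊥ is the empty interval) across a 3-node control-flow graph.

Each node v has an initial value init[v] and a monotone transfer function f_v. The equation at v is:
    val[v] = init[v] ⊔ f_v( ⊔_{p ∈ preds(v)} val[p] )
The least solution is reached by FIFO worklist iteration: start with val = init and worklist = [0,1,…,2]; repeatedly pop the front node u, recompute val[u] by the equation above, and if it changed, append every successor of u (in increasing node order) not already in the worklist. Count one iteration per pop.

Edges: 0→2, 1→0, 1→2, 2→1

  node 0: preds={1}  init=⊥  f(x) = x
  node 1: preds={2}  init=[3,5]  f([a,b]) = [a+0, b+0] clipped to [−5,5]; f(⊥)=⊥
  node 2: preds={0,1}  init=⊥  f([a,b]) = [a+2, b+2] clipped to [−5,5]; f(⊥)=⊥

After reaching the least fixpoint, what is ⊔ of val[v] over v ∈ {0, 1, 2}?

[3,5]

Trace (4 dequeues):
  [1] u=0 | in [3,5] | out [3,5] | prev ⊥ | push {}
  [2] u=1 | in ⊥ | out [3,5] | ==
  [3] u=2 | in [3,5] | out [5,5] | prev ⊥ | push {1}
  [4] u=1 | in [5,5] | out [3,5] | ==

Converged values:
  [0] [3,5]
  [1] [3,5]
  [2] [5,5]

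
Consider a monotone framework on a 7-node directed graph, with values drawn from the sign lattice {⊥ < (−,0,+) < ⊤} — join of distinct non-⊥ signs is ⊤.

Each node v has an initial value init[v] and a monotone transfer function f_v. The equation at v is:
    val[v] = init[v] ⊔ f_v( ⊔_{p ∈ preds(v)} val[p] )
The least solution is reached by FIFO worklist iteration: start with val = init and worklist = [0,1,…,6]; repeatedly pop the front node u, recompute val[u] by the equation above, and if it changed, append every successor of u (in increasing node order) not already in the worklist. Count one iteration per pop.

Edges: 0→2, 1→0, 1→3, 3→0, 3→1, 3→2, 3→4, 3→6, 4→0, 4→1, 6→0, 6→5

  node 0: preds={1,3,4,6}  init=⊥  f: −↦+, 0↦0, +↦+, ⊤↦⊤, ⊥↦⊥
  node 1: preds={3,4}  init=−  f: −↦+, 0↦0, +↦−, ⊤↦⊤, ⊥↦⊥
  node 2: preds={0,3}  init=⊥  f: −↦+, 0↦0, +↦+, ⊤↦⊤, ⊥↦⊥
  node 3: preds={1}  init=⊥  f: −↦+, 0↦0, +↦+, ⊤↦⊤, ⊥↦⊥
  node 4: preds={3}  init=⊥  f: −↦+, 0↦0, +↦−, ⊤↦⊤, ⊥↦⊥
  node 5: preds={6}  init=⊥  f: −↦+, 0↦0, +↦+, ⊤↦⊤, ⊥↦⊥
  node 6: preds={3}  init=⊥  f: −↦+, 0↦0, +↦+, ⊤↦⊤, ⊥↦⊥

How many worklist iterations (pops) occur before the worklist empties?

Trace (21 dequeues):
  [1] u=0 | in − | out + | prev ⊥ | push {}
  [2] u=1 | in ⊥ | out − | ==
  [3] u=2 | in + | out + | prev ⊥ | push {}
  [4] u=3 | in − | out + | prev ⊥ | push {0,1,2}
  [5] u=4 | in + | out − | prev ⊥ | push {}
  [6] u=5 | in ⊥ | out ⊥ | ==
  [7] u=6 | in + | out + | prev ⊥ | push {5}
  [8] u=0 | in ⊤ | out ⊤ | prev + | push {}
  [9] u=1 | in ⊤ | out ⊤ | prev − | push {0,3}
  [10] u=2 | in ⊤ | out ⊤ | prev + | push {}
  [11] u=5 | in + | out + | prev ⊥ | push {}
  [12] u=0 | in ⊤ | out ⊤ | ==
  [13] u=3 | in ⊤ | out ⊤ | prev + | push {0,1,2,4,6}
  [14] u=0 | in ⊤ | out ⊤ | ==
  [15] u=1 | in ⊤ | out ⊤ | ==
  [16] u=2 | in ⊤ | out ⊤ | ==
  [17] u=4 | in ⊤ | out ⊤ | prev − | push {0,1}
  [18] u=6 | in ⊤ | out ⊤ | prev + | push {5}
  [19] u=0 | in ⊤ | out ⊤ | ==
  [20] u=1 | in ⊤ | out ⊤ | ==
  [21] u=5 | in ⊤ | out ⊤ | prev + | push {}

Converged values:
  [0] ⊤
  [1] ⊤
  [2] ⊤
  [3] ⊤
  [4] ⊤
  [5] ⊤
  [6] ⊤

21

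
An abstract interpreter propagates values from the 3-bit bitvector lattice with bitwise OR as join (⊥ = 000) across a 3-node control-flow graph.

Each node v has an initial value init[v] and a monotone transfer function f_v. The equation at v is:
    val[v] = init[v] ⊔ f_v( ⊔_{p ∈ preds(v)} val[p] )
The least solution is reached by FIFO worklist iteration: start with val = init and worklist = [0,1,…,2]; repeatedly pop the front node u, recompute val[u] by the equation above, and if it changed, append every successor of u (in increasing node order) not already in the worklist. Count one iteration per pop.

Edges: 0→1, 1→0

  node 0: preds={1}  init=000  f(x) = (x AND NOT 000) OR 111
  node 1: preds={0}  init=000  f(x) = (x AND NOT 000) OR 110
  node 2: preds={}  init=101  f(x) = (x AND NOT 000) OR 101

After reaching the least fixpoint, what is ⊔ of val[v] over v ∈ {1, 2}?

Trace (4 dequeues):
  [1] u=0 | in 000 | out 111 | prev 000 | push {}
  [2] u=1 | in 111 | out 111 | prev 000 | push {0}
  [3] u=2 | in 000 | out 101 | ==
  [4] u=0 | in 111 | out 111 | ==

Converged values:
  [0] 111
  [1] 111
  [2] 101

111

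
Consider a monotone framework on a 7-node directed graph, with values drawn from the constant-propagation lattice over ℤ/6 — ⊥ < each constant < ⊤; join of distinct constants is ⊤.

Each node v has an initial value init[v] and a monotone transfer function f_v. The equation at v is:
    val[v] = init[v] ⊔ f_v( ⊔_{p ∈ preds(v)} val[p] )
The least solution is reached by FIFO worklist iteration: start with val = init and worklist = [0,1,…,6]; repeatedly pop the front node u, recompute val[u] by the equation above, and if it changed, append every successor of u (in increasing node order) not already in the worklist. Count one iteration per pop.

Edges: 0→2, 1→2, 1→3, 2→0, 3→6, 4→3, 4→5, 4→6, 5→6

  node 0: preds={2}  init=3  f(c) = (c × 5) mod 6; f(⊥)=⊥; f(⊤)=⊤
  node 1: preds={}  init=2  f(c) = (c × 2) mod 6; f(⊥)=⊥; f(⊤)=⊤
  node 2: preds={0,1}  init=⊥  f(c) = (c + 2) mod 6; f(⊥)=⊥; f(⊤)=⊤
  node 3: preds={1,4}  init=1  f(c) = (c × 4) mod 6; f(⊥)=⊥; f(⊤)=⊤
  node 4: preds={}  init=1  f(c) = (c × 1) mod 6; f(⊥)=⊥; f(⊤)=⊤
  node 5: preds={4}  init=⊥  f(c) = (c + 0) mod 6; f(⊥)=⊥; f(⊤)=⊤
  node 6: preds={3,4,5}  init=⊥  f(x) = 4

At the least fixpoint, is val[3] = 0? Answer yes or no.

no

Trace (9 dequeues):
  [1] u=0 | in ⊥ | out 3 | ==
  [2] u=1 | in ⊥ | out 2 | ==
  [3] u=2 | in ⊤ | out ⊤ | prev ⊥ | push {0}
  [4] u=3 | in ⊤ | out ⊤ | prev 1 | push {}
  [5] u=4 | in ⊥ | out 1 | ==
  [6] u=5 | in 1 | out 1 | prev ⊥ | push {}
  [7] u=6 | in ⊤ | out 4 | prev ⊥ | push {}
  [8] u=0 | in ⊤ | out ⊤ | prev 3 | push {2}
  [9] u=2 | in ⊤ | out ⊤ | ==

Converged values:
  [0] ⊤
  [1] 2
  [2] ⊤
  [3] ⊤
  [4] 1
  [5] 1
  [6] 4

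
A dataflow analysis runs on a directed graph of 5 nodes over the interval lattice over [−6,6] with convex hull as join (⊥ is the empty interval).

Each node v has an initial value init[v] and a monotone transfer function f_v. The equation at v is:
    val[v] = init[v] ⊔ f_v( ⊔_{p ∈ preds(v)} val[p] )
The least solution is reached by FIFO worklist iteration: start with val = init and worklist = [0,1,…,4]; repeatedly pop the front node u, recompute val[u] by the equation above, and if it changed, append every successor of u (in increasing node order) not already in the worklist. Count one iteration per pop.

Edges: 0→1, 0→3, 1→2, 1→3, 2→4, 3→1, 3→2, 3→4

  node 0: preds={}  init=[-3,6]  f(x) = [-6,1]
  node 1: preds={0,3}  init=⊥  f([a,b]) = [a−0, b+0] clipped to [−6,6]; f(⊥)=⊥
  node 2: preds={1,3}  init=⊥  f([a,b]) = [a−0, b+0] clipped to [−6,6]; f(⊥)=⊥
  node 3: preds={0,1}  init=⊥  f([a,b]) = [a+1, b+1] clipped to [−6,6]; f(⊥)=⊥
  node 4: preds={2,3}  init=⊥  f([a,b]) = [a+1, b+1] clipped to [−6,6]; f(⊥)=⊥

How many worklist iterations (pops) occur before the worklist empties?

7

Worklist (7 pops):
  #1 pop 0: in=⊥ → [-6,6] (was [-3,6]); enqueue []
  #2 pop 1: in=[-6,6] → [-6,6] (was ⊥); enqueue []
  #3 pop 2: in=[-6,6] → [-6,6] (was ⊥); enqueue []
  #4 pop 3: in=[-6,6] → [-5,6] (was ⊥); enqueue [1,2]
  #5 pop 4: in=[-6,6] → [-5,6] (was ⊥); enqueue []
  #6 pop 1: in=[-6,6] → [-6,6] (no change)
  #7 pop 2: in=[-6,6] → [-6,6] (no change)

Fixpoint:
  val[0] = [-6,6]
  val[1] = [-6,6]
  val[2] = [-6,6]
  val[3] = [-5,6]
  val[4] = [-5,6]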